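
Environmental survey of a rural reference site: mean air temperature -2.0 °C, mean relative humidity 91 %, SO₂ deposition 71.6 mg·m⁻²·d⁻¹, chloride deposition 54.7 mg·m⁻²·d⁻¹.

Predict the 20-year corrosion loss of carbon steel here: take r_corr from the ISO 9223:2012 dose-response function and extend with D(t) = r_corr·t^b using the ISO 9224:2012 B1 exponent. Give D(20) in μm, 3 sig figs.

carbon steel: T≤10 °C ⇒ hinge +0.150·(-2.0−10) = -1.8000
  SO₂ term: 1.77·71.6^0.52·exp(0.02·91-1.8000) = 16.64
  Cl⁻ term: 0.102·54.7^0.62·exp(0.033·91+0.04·-2.0) = 22.68
  r_corr = 16.64 + 22.68 = 39.32 μm/a
Power-law: D(20) = r_corr · 20^0.523
  D(20) = 39.32 × 20^0.523 = 39.32 × 4.791 = 188.4 μm

D(20) = 188 μm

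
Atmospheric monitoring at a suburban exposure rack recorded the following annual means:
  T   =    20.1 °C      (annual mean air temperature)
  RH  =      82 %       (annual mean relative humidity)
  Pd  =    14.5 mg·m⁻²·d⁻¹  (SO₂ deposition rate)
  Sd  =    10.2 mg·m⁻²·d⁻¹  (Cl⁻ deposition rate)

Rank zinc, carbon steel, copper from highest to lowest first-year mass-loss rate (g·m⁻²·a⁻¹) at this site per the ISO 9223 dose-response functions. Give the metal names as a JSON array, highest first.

zinc: T>10 °C ⇒ hinge -0.071·(20.1−10) = -0.7171
  sulphur-dioxide contribution → 0.8878 μm/a
  chloride contribution → 0.6996 μm/a
  ⇒ r_corr(zinc) = 1.587 μm/a
  mass loss = 1.587 μm/a × 7.14 g/cm³ = 11.33 g·m⁻²·a⁻¹
carbon steel: f(T) = -0.054·(T−10) [T>10 °C] = -0.5454
  sulphur-dioxide contribution → 21.25 μm/a
  chloride contribution → 14.4 μm/a
  total first-year rate 35.64 μm/a
  mass loss = 35.64 μm/a × 7.85 g/cm³ = 279.8 g·m⁻²·a⁻¹
copper: T>10 °C ⇒ hinge -0.080·(20.1−10) = -0.8080
  sulphur-dioxide contribution → 0.5976 μm/a
  chloride contribution → 0.9836 μm/a
  total first-year rate 1.581 μm/a
  mass loss = 1.581 μm/a × 8.96 g/cm³ = 14.17 g·m⁻²·a⁻¹
Ordering by g·m⁻²·a⁻¹: carbon steel (280) > copper (14.2) > zinc (11.3)

["carbon steel", "copper", "zinc"]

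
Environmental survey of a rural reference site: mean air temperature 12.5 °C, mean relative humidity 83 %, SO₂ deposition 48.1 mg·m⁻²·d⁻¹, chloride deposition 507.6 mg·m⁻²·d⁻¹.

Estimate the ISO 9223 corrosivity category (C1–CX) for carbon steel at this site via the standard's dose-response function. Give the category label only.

carbon steel: temperature factor f = -0.054·(2.5) = -0.1350
  sulphur-dioxide contribution → 60.95 μm/a
  chloride contribution → 123.8 μm/a
  ⇒ r_corr(carbon steel) = 184.7 μm/a
Category bounds: 80…200 μm/a bracket r_corr ⇒ C5

C5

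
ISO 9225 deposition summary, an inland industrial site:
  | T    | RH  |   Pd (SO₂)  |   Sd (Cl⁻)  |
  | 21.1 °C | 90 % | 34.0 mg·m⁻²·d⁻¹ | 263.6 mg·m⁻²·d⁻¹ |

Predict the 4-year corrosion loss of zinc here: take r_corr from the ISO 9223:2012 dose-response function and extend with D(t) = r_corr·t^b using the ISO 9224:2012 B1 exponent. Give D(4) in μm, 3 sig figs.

zinc: temperature factor f = -0.071·(11.1) = -0.7881
  sulphur-dioxide contribution → 1.738 μm/a
  chloride contribution → 5.183 μm/a
  total first-year rate 6.921 μm/a
ISO 9224: D(t) = r_corr · t^b with b = 0.813 (zinc, B1)
  D(4) = 6.921 × 4^0.813 = 6.921 × 3.087 = 21.36 μm

D(4) = 21.4 μm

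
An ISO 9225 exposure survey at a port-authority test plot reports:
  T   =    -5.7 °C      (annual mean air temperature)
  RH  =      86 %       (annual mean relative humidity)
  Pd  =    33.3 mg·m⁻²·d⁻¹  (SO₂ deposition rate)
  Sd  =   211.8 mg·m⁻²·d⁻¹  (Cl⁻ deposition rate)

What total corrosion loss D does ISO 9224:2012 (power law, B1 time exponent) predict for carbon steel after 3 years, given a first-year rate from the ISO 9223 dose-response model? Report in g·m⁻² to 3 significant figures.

D(3) = 616 g·m⁻²

carbon steel: f(T) = +0.150·(T−10) [T≤10 °C] = -2.3550
  SO₂ term: 1.77·33.3^0.52·exp(0.02·86-2.3550) = 5.806
  Sd branch = 0.102·Sd^0.62·e^(0.033·RH+0.04·T) = 38.39 μm/a
  sum: 5.806 + 38.39 → r_corr = 44.19 μm/a
Power-law: D(3) = r_corr · 3^0.523
  D(3) = 44.19 × 3^0.523 = 44.19 × 1.776 = 78.5 μm
  Mass loss = 78.5 μm × 7.85 g/cm³ = 616.2 g·m⁻²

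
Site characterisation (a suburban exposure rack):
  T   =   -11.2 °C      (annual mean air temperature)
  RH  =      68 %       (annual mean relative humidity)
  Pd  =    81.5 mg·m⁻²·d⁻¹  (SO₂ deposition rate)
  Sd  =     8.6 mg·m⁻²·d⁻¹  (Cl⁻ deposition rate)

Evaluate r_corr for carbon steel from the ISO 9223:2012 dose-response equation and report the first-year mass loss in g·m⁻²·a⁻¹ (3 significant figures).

r_corr = 40.5 g·m⁻²·a⁻¹

carbon steel: f(T) = +0.150·(T−10) [T≤10 °C] = -3.1800
  SO₂ term: 1.77·81.5^0.52·exp(0.02·68-3.1800) = 2.827
  Sd branch = 0.102·Sd^0.62·e^(0.033·RH+0.04·T) = 2.333 μm/a
  r_corr = 2.827 + 2.333 = 5.161 μm/a
Convert to mass loss: 5.161 μm/a × 7.85 g/cm³ = 40.51 g·m⁻²·a⁻¹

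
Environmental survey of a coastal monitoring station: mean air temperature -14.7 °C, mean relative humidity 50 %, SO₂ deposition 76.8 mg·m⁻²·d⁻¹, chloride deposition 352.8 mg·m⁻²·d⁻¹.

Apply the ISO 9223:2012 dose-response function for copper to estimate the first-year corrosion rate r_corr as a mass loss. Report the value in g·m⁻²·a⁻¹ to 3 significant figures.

copper: temperature factor f = +0.126·(-24.7) = -3.1122
  sulphur-dioxide contribution → 0.01393 μm/a
  chloride contribution → 0.147 μm/a
  ⇒ r_corr(copper) = 0.161 μm/a
Convert to mass loss: 0.161 μm/a × 8.96 g/cm³ = 1.442 g·m⁻²·a⁻¹

r_corr = 1.44 g·m⁻²·a⁻¹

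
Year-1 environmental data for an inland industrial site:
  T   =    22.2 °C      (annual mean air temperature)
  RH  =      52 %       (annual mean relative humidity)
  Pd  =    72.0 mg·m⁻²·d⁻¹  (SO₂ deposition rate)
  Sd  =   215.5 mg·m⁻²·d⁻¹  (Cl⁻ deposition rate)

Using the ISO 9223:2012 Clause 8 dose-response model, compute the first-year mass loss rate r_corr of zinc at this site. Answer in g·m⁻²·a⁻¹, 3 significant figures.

zinc: f(T) = -0.071·(T−10) [T>10 °C] = -0.8662
  sulphur-dioxide contribution → 0.3895 μm/a
  chloride contribution → 3.744 μm/a
  ⇒ r_corr(zinc) = 4.133 μm/a
Convert to mass loss: 4.133 μm/a × 7.14 g/cm³ = 29.51 g·m⁻²·a⁻¹

r_corr = 29.5 g·m⁻²·a⁻¹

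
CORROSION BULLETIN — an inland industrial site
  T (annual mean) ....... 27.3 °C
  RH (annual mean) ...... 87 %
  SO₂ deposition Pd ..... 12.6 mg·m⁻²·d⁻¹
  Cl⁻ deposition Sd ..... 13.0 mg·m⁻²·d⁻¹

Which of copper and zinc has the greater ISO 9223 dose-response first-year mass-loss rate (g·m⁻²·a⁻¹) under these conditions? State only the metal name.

copper: f(T) = -0.080·(T−10) [T>10 °C] = -1.3840
  Pd branch = 0.0053·Pd^0.26·e^(0.059·RH+f) = 0.4351 μm/a
  Cl⁻ term: 0.01025·13.0^0.27·exp(0.036·87+0.049·27.3) = 1.789
  r_corr = 0.4351 + 1.789 = 2.224 μm/a
  mass loss = 2.224 μm/a × 8.96 g/cm³ = 19.93 g·m⁻²·a⁻¹
zinc: f(T) = -0.071·(T−10) [T>10 °C] = -1.2283
  Pd branch = 0.0129·Pd^0.44·e^(0.046·RH+f) = 0.63 μm/a
  Cl⁻ term: 0.0175·13.0^0.57·exp(0.008·87+0.085·27.3) = 1.542
  sum: 0.63 + 1.542 → r_corr = 2.172 μm/a
  mass loss = 2.172 μm/a × 7.14 g/cm³ = 15.51 g·m⁻²·a⁻¹
Ordering by g·m⁻²·a⁻¹: copper (19.9) > zinc (15.5)

copper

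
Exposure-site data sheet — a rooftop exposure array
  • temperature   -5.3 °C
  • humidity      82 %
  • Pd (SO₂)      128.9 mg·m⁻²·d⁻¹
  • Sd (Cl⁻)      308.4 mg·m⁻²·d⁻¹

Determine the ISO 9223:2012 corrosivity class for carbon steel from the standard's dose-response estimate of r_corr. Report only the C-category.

C4

carbon steel: f(T) = +0.150·(T−10) [T≤10 °C] = -2.2950
  SO₂ term: 1.77·128.9^0.52·exp(0.02·82-2.2950) = 11.5
  Sd branch = 0.102·Sd^0.62·e^(0.033·RH+0.04·T) = 43.15 μm/a
  r_corr = 11.5 + 43.15 = 54.65 μm/a
54.7 μm/a falls in (50, 80] for carbon steel → category C4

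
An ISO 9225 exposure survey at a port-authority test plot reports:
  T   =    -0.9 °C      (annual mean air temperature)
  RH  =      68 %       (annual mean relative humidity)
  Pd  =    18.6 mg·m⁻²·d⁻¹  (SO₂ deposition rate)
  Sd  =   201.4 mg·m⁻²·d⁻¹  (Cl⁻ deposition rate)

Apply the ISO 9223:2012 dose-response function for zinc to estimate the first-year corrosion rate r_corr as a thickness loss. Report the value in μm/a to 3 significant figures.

zinc: temperature factor f = +0.038·(-10.9) = -0.4142
  Pd branch = 0.0129·Pd^0.44·e^(0.046·RH+f) = 0.7043 μm/a
  Sd branch = 0.0175·Sd^0.57·e^(0.008·RH+0.085·T) = 0.5746 μm/a
  sum: 0.7043 + 0.5746 → r_corr = 1.279 μm/a

r_corr = 1.28 μm/a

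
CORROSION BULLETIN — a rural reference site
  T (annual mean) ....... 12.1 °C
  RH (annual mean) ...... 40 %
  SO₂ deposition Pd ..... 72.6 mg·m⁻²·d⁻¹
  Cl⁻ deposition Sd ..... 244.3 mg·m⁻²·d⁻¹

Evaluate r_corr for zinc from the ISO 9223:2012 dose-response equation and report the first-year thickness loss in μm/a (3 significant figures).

zinc: temperature factor f = -0.071·(2.1) = -0.1491
  SO₂ term: 0.0129·72.6^0.44·exp(0.046·40-0.1491) = 0.4611
  Cl⁻ term: 0.0175·244.3^0.57·exp(0.008·40+0.085·12.1) = 1.548
  sum: 0.4611 + 1.548 → r_corr = 2.009 μm/a

r_corr = 2.01 μm/a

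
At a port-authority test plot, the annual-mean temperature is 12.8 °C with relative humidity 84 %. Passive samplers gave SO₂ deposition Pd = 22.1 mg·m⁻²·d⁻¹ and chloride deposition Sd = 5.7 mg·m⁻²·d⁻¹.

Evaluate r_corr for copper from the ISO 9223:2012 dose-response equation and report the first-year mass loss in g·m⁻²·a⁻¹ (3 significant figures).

copper: T>10 °C ⇒ hinge -0.080·(12.8−10) = -0.2240
  sulphur-dioxide contribution → 1.346 μm/a
  chloride contribution → 0.6317 μm/a
  total first-year rate 1.977 μm/a
Convert to mass loss: 1.977 μm/a × 8.96 g/cm³ = 17.72 g·m⁻²·a⁻¹

r_corr = 17.7 g·m⁻²·a⁻¹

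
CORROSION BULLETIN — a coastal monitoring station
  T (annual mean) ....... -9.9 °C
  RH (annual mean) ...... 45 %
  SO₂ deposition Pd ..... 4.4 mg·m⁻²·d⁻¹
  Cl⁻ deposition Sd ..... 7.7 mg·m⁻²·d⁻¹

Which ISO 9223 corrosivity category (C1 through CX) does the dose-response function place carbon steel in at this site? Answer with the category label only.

carbon steel: f(T) = +0.150·(T−10) [T≤10 °C] = -2.9850
  Pd branch = 1.77·Pd^0.52·e^(0.02·RH+f) = 0.4754 μm/a
  Sd branch = 0.102·Sd^0.62·e^(0.033·RH+0.04·T) = 1.074 μm/a
  sum: 0.4754 + 1.074 → r_corr = 1.55 μm/a
1.55 μm/a falls in (1.3, 25] for carbon steel → category C2

C2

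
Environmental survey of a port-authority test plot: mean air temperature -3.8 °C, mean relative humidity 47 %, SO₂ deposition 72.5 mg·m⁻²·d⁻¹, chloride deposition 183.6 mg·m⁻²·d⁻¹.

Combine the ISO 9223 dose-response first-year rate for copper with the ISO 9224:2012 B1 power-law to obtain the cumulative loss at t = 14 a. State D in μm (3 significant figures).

copper: T≤10 °C ⇒ hinge +0.126·(-3.8−10) = -1.7388
  sulphur-dioxide contribution → 0.04541 μm/a
  chloride contribution → 0.1888 μm/a
  total first-year rate 0.2342 μm/a
Power-law: D(14) = r_corr · 14^0.667
  D(14) = 0.2342 × 14^0.667 = 0.2342 × 5.814 = 1.361 μm

D(14) = 1.36 μm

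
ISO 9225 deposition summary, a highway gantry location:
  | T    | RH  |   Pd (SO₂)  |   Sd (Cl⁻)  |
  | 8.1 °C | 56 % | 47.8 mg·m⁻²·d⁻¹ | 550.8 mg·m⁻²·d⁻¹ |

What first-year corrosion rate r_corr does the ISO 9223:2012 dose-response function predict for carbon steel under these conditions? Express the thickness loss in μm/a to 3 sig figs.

r_corr = 75.3 μm/a

carbon steel: temperature factor f = +0.150·(-1.9) = -0.2850
  SO₂ term: 1.77·47.8^0.52·exp(0.02·56-0.2850) = 30.47
  Sd branch = 0.102·Sd^0.62·e^(0.033·RH+0.04·T) = 44.8 μm/a
  sum: 30.47 + 44.8 → r_corr = 75.28 μm/a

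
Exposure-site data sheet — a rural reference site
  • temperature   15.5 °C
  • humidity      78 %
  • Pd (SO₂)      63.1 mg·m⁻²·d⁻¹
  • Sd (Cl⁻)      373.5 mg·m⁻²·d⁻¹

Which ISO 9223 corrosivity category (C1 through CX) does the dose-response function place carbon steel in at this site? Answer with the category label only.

carbon steel: T>10 °C ⇒ hinge -0.054·(15.5−10) = -0.2970
  sulphur-dioxide contribution → 54.01 μm/a
  chloride contribution → 97.85 μm/a
  ⇒ r_corr(carbon steel) = 151.9 μm/a
152 μm/a falls in (80, 200] for carbon steel → category C5

C5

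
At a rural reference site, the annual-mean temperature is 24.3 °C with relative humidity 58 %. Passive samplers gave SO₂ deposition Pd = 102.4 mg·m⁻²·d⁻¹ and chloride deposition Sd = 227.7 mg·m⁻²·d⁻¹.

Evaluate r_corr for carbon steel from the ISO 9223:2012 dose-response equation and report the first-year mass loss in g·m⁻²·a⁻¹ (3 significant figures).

r_corr = 643 g·m⁻²·a⁻¹

carbon steel: temperature factor f = -0.054·(14.3) = -0.7722
  SO₂ term: 1.77·102.4^0.52·exp(0.02·58-0.7722) = 28.96
  Cl⁻ term: 0.102·227.7^0.62·exp(0.033·58+0.04·24.3) = 52.91
  r_corr = 28.96 + 52.91 = 81.87 μm/a
Convert to mass loss: 81.87 μm/a × 7.85 g/cm³ = 642.7 g·m⁻²·a⁻¹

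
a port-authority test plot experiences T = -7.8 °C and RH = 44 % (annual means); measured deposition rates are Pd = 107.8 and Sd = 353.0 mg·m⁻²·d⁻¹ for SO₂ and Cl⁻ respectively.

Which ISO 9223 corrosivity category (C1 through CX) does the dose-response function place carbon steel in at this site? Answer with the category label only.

carbon steel: temperature factor f = +0.150·(-17.8) = -2.6700
  Pd branch = 1.77·Pd^0.52·e^(0.02·RH+f) = 3.369 μm/a
  Sd branch = 0.102·Sd^0.62·e^(0.033·RH+0.04·T) = 12.11 μm/a
  r_corr = 3.369 + 12.11 = 15.48 μm/a
Category bounds: 1.3…25 μm/a bracket r_corr ⇒ C2

C2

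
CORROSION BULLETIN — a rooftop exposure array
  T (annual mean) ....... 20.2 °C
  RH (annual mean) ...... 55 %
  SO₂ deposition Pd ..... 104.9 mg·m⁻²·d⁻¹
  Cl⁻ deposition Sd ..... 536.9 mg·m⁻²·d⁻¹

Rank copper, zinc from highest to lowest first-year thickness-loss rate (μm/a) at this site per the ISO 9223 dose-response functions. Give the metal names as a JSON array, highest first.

["zinc", "copper"]

copper: f(T) = -0.080·(T−10) [T>10 °C] = -0.8160
  sulphur-dioxide contribution → 0.2016 μm/a
  chloride contribution → 1.09 μm/a
  total first-year rate 1.292 μm/a
zinc: temperature factor f = -0.071·(10.2) = -0.7242
  sulphur-dioxide contribution → 0.6081 μm/a
  chloride contribution → 5.443 μm/a
  total first-year rate 6.051 μm/a
Ordering by μm/a: zinc (6.05) > copper (1.29)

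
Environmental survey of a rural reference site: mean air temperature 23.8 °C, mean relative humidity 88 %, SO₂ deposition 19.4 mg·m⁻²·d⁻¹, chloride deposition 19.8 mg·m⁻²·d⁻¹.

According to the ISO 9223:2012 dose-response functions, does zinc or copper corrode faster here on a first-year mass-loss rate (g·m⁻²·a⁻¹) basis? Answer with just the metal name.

copper

zinc: T>10 °C ⇒ hinge -0.071·(23.8−10) = -0.9798
  Pd branch = 0.0129·Pd^0.44·e^(0.046·RH+f) = 1.023 μm/a
  Cl⁻ term: 0.0175·19.8^0.57·exp(0.008·88+0.085·23.8) = 1.467
  sum: 1.023 + 1.467 → r_corr = 2.49 μm/a
  mass loss = 2.49 μm/a × 7.14 g/cm³ = 17.78 g·m⁻²·a⁻¹
copper: T>10 °C ⇒ hinge -0.080·(23.8−10) = -1.1040
  SO₂ term: 0.0053·19.4^0.26·exp(0.059·88-1.1040) = 0.6831
  Cl⁻ term: 0.01025·19.8^0.27·exp(0.036·88+0.049·23.8) = 1.75
  sum: 0.6831 + 1.75 → r_corr = 2.434 μm/a
  mass loss = 2.434 μm/a × 8.96 g/cm³ = 21.8 g·m⁻²·a⁻¹
Ordering by g·m⁻²·a⁻¹: copper (21.8) > zinc (17.8)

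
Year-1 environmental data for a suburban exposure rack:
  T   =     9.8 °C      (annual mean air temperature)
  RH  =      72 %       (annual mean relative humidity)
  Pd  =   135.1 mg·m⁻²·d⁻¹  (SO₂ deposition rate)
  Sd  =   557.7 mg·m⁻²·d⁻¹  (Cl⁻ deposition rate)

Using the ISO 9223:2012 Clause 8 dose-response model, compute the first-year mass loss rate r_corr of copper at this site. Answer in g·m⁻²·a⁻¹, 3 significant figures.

r_corr = 22.5 g·m⁻²·a⁻¹

copper: T≤10 °C ⇒ hinge +0.126·(9.8−10) = -0.0252
  SO₂ term: 0.0053·135.1^0.26·exp(0.059·72-0.0252) = 1.295
  Cl⁻ term: 0.01025·557.7^0.27·exp(0.036·72+0.049·9.8) = 1.22
  r_corr = 1.295 + 1.22 = 2.515 μm/a
Convert to mass loss: 2.515 μm/a × 8.96 g/cm³ = 22.54 g·m⁻²·a⁻¹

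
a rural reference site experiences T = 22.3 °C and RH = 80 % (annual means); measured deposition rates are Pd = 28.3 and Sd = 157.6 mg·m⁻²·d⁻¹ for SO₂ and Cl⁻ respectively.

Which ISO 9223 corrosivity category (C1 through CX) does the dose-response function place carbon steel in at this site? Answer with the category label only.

carbon steel: f(T) = -0.054·(T−10) [T>10 °C] = -0.6642
  Pd branch = 1.77·Pd^0.52·e^(0.02·RH+f) = 25.66 μm/a
  Cl⁻ term: 0.102·157.6^0.62·exp(0.033·80+0.04·22.3) = 80.36
  sum: 25.66 + 80.36 → r_corr = 106 μm/a
Category bounds: 80…200 μm/a bracket r_corr ⇒ C5

C5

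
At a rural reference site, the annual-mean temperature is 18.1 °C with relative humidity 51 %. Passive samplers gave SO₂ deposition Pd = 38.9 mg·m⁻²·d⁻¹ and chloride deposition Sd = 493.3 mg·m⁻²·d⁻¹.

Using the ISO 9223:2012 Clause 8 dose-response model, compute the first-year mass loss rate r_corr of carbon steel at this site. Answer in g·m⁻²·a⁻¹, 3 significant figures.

carbon steel: f(T) = -0.054·(T−10) [T>10 °C] = -0.4374
  sulphur-dioxide contribution → 21.27 μm/a
  chloride contribution → 52.93 μm/a
  total first-year rate 74.2 μm/a
Convert to mass loss: 74.2 μm/a × 7.85 g/cm³ = 582.4 g·m⁻²·a⁻¹

r_corr = 582 g·m⁻²·a⁻¹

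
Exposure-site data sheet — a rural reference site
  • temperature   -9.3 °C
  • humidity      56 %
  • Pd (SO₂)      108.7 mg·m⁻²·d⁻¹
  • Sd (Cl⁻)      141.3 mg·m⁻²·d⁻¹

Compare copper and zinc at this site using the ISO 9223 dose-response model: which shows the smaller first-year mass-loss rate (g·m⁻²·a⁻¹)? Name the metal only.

copper: T≤10 °C ⇒ hinge +0.126·(-9.3−10) = -2.4318
  sulphur-dioxide contribution → 0.0429 μm/a
  chloride contribution → 0.1857 μm/a
  total first-year rate 0.2286 μm/a
  mass loss = 0.2286 μm/a × 8.96 g/cm³ = 2.049 g·m⁻²·a⁻¹
zinc: T≤10 °C ⇒ hinge +0.038·(-9.3−10) = -0.7334
  sulphur-dioxide contribution → 0.6409 μm/a
  chloride contribution → 0.2089 μm/a
  ⇒ r_corr(zinc) = 0.8497 μm/a
  mass loss = 0.8497 μm/a × 7.14 g/cm³ = 6.067 g·m⁻²·a⁻¹
Ordering by g·m⁻²·a⁻¹: zinc (6.07) > copper (2.05)

copper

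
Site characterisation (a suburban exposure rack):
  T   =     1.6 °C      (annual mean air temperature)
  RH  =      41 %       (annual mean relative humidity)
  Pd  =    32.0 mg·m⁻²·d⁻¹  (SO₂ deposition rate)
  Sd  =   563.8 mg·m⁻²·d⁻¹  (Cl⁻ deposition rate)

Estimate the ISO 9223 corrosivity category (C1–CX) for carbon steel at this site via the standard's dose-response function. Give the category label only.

C3

carbon steel: temperature factor f = +0.150·(-8.4) = -1.2600
  sulphur-dioxide contribution → 6.911 μm/a
  chloride contribution → 21.36 μm/a
  total first-year rate 28.28 μm/a
28.3 μm/a falls in (25, 50] for carbon steel → category C3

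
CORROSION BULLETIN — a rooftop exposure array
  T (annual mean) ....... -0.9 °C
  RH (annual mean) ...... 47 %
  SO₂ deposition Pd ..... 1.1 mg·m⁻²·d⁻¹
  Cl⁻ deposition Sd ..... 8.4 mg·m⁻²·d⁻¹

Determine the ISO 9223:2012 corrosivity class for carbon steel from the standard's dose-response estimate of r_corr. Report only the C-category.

C2

carbon steel: T≤10 °C ⇒ hinge +0.150·(-0.9−10) = -1.6350
  sulphur-dioxide contribution → 0.9282 μm/a
  chloride contribution → 1.736 μm/a
  ⇒ r_corr(carbon steel) = 2.664 μm/a
Category bounds: 1.3…25 μm/a bracket r_corr ⇒ C2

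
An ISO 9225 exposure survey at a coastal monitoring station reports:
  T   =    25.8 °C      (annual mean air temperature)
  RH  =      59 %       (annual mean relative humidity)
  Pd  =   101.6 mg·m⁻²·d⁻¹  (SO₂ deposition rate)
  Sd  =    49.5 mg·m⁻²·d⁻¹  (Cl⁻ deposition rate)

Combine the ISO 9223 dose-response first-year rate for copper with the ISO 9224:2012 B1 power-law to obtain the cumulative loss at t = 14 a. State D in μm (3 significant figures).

copper: f(T) = -0.080·(T−10) [T>10 °C] = -1.2640
  Pd branch = 0.0053·Pd^0.26·e^(0.059·RH+f) = 0.1618 μm/a
  Sd branch = 0.01025·Sd^0.27·e^(0.036·RH+0.049·T) = 0.8705 μm/a
  sum: 0.1618 + 0.8705 → r_corr = 1.032 μm/a
Long-term exponent b (ISO 9224 Table 2, B1) = 0.667
  D(14) = 1.032 × 14^0.667 = 1.032 × 5.814 = 6.001 μm

D(14) = 6.00 μm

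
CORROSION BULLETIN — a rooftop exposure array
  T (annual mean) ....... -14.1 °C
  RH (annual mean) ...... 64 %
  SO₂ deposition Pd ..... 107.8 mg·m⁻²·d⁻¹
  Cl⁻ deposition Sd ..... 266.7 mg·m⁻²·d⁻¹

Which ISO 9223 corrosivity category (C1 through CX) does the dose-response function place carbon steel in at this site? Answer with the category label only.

C2

carbon steel: f(T) = +0.150·(T−10) [T≤10 °C] = -3.6150
  Pd branch = 1.77·Pd^0.52·e^(0.02·RH+f) = 1.954 μm/a
  Sd branch = 0.102·Sd^0.62·e^(0.033·RH+0.04·T) = 15.31 μm/a
  sum: 1.954 + 15.31 → r_corr = 17.27 μm/a
17.3 μm/a falls in (1.3, 25] for carbon steel → category C2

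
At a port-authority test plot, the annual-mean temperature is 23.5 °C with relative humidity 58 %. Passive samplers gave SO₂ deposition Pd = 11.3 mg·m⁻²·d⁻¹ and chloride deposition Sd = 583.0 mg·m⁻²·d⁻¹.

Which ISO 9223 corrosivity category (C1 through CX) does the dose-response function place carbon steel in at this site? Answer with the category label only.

C5

carbon steel: f(T) = -0.054·(T−10) [T>10 °C] = -0.7290
  sulphur-dioxide contribution → 9.611 μm/a
  chloride contribution → 91.79 μm/a
  ⇒ r_corr(carbon steel) = 101.4 μm/a
ISO 9223 Table 2 (carbon steel): 80 < 101 ≤ 200 μm/a ⇒ C5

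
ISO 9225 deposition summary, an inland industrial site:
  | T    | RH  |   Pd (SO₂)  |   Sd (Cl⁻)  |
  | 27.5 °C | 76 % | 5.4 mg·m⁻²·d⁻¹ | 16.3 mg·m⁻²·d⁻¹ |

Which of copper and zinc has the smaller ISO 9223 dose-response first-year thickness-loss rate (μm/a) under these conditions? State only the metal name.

copper

copper: temperature factor f = -0.080·(17.5) = -1.4000
  sulphur-dioxide contribution → 0.1795 μm/a
  chloride contribution → 1.293 μm/a
  ⇒ r_corr(copper) = 1.472 μm/a
zinc: temperature factor f = -0.071·(17.5) = -1.2425
  sulphur-dioxide contribution → 0.2579 μm/a
  chloride contribution → 1.634 μm/a
  ⇒ r_corr(zinc) = 1.892 μm/a
Ordering by μm/a: zinc (1.89) > copper (1.47)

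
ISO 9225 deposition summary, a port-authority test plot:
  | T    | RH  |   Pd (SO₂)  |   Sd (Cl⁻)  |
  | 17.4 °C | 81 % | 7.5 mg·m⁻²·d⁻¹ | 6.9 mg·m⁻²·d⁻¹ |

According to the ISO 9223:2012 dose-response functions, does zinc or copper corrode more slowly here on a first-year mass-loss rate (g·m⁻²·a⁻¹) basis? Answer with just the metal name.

zinc

zinc: f(T) = -0.071·(T−10) [T>10 °C] = -0.5254
  sulphur-dioxide contribution → 0.7685 μm/a
  chloride contribution → 0.4415 μm/a
  ⇒ r_corr(zinc) = 1.21 μm/a
  mass loss = 1.21 μm/a × 7.14 g/cm³ = 8.639 g·m⁻²·a⁻¹
copper: temperature factor f = -0.080·(7.4) = -0.5920
  sulphur-dioxide contribution → 0.5891 μm/a
  chloride contribution → 0.748 μm/a
  ⇒ r_corr(copper) = 1.337 μm/a
  mass loss = 1.337 μm/a × 8.96 g/cm³ = 11.98 g·m⁻²·a⁻¹
Ordering by g·m⁻²·a⁻¹: copper (12) > zinc (8.64)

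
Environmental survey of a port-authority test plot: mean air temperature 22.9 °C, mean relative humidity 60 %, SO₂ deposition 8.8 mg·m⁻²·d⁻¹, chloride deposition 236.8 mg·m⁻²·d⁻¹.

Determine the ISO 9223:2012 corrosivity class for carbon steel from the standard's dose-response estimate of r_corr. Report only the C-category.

carbon steel: T>10 °C ⇒ hinge -0.054·(22.9−10) = -0.6966
  sulphur-dioxide contribution → 9.073 μm/a
  chloride contribution → 54.76 μm/a
  total first-year rate 63.83 μm/a
63.8 μm/a falls in (50, 80] for carbon steel → category C4

C4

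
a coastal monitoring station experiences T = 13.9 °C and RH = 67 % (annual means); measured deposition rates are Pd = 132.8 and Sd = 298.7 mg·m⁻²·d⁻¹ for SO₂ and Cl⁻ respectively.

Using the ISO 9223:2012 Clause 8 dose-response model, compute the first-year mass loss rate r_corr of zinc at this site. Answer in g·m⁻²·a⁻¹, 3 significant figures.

zinc: temperature factor f = -0.071·(3.9) = -0.2769
  Pd branch = 0.0129·Pd^0.44·e^(0.046·RH+f) = 1.832 μm/a
  Sd branch = 0.0175·Sd^0.57·e^(0.008·RH+0.085·T) = 2.511 μm/a
  sum: 1.832 + 2.511 → r_corr = 4.343 μm/a
Convert to mass loss: 4.343 μm/a × 7.14 g/cm³ = 31.01 g·m⁻²·a⁻¹

r_corr = 31.0 g·m⁻²·a⁻¹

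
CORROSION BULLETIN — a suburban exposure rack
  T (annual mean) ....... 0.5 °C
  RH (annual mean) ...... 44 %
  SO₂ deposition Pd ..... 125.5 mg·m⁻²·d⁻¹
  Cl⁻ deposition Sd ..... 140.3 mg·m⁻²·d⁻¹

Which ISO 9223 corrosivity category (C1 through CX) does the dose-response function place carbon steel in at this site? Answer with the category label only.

carbon steel: f(T) = +0.150·(T−10) [T≤10 °C] = -1.4250
  SO₂ term: 1.77·125.5^0.52·exp(0.02·44-1.4250) = 12.66
  Sd branch = 0.102·Sd^0.62·e^(0.033·RH+0.04·T) = 9.529 μm/a
  r_corr = 12.66 + 9.529 = 22.19 μm/a
ISO 9223 Table 2 (carbon steel): 1.3 < 22.2 ≤ 25 μm/a ⇒ C2

C2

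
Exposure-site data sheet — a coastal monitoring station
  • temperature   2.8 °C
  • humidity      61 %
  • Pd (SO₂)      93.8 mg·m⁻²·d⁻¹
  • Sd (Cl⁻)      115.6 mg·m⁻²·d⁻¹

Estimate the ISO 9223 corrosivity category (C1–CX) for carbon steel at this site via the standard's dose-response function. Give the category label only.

carbon steel: f(T) = +0.150·(T−10) [T≤10 °C] = -1.0800
  SO₂ term: 1.77·93.8^0.52·exp(0.02·61-1.0800) = 21.59
  Cl⁻ term: 0.102·115.6^0.62·exp(0.033·61+0.04·2.8) = 16.24
  r_corr = 21.59 + 16.24 = 37.83 μm/a
37.8 μm/a falls in (25, 50] for carbon steel → category C3

C3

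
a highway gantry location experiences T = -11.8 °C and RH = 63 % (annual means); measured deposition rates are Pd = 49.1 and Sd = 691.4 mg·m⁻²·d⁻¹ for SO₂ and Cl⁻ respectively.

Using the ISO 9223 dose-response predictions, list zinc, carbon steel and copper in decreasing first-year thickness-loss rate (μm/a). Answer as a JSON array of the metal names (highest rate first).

["carbon steel", "zinc", "copper"]

zinc: T≤10 °C ⇒ hinge +0.038·(-11.8−10) = -0.8284
  Pd branch = 0.0129·Pd^0.44·e^(0.046·RH+f) = 0.5669 μm/a
  Cl⁻ term: 0.0175·691.4^0.57·exp(0.008·63+0.085·-11.8) = 0.4415
  r_corr = 0.5669 + 0.4415 = 1.008 μm/a
carbon steel: f(T) = +0.150·(T−10) [T≤10 °C] = -3.2700
  SO₂ term: 1.77·49.1^0.52·exp(0.02·63-3.2700) = 1.796
  Cl⁻ term: 0.102·691.4^0.62·exp(0.033·63+0.04·-11.8) = 29.32
  sum: 1.796 + 29.32 → r_corr = 31.12 μm/a
copper: f(T) = +0.126·(T−10) [T≤10 °C] = -2.7468
  Pd branch = 0.0053·Pd^0.26·e^(0.059·RH+f) = 0.03849 μm/a
  Cl⁻ term: 0.01025·691.4^0.27·exp(0.036·63+0.049·-11.8) = 0.3246
  sum: 0.03849 + 0.3246 → r_corr = 0.3631 μm/a
Ordering by μm/a: carbon steel (31.1) > zinc (1.01) > copper (0.363)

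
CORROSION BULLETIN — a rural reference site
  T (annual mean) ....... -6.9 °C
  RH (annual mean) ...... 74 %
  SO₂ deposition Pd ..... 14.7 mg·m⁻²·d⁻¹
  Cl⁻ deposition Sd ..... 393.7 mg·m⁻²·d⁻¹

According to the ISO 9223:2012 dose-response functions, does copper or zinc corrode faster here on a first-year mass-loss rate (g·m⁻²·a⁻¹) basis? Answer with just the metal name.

zinc

copper: f(T) = +0.126·(T−10) [T≤10 °C] = -2.1294
  Pd branch = 0.0053·Pd^0.26·e^(0.059·RH+f) = 0.0998 μm/a
  Cl⁻ term: 0.01025·393.7^0.27·exp(0.036·74+0.049·-6.9) = 0.5267
  r_corr = 0.0998 + 0.5267 = 0.6265 μm/a
  mass loss = 0.6265 μm/a × 8.96 g/cm³ = 5.613 g·m⁻²·a⁻¹
zinc: T≤10 °C ⇒ hinge +0.038·(-6.9−10) = -0.6422
  SO₂ term: 0.0129·14.7^0.44·exp(0.046·74-0.6422) = 0.6663
  Cl⁻ term: 0.0175·393.7^0.57·exp(0.008·74+0.085·-6.9) = 0.5305
  sum: 0.6663 + 0.5305 → r_corr = 1.197 μm/a
  mass loss = 1.197 μm/a × 7.14 g/cm³ = 8.545 g·m⁻²·a⁻¹
Ordering by g·m⁻²·a⁻¹: zinc (8.54) > copper (5.61)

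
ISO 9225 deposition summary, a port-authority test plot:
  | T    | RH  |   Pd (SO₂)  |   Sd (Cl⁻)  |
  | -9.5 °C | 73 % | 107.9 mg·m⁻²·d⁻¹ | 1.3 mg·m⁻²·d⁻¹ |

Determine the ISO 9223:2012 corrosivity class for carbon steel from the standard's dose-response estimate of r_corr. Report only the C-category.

carbon steel: temperature factor f = +0.150·(-19.5) = -2.9250
  sulphur-dioxide contribution → 4.666 μm/a
  chloride contribution → 0.9129 μm/a
  total first-year rate 5.578 μm/a
5.58 μm/a falls in (1.3, 25] for carbon steel → category C2

C2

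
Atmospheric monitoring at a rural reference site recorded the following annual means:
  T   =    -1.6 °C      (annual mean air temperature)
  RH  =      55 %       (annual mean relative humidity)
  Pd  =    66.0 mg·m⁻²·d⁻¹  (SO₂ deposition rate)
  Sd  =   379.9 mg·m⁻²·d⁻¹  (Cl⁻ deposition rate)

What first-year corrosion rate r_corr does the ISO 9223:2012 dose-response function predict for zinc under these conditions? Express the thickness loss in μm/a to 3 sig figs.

zinc: f(T) = +0.038·(T−10) [T≤10 °C] = -0.4408
  Pd branch = 0.0129·Pd^0.44·e^(0.046·RH+f) = 0.6584 μm/a
  Cl⁻ term: 0.0175·379.9^0.57·exp(0.008·55+0.085·-1.6) = 0.7006
  sum: 0.6584 + 0.7006 → r_corr = 1.359 μm/a

r_corr = 1.36 μm/a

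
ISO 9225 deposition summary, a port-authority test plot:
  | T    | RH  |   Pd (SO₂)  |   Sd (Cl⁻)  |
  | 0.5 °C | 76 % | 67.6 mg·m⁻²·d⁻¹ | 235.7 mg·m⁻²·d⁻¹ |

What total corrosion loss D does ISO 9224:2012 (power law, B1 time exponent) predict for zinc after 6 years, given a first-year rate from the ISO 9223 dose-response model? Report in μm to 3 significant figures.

D(6) = 11.4 μm

zinc: T≤10 °C ⇒ hinge +0.038·(0.5−10) = -0.3610
  sulphur-dioxide contribution → 1.894 μm/a
  chloride contribution → 0.7547 μm/a
  ⇒ r_corr(zinc) = 2.648 μm/a
Long-term exponent b (ISO 9224 Table 2, B1) = 0.813
  D(6) = 2.648 × 6^0.813 = 2.648 × 4.292 = 11.37 μm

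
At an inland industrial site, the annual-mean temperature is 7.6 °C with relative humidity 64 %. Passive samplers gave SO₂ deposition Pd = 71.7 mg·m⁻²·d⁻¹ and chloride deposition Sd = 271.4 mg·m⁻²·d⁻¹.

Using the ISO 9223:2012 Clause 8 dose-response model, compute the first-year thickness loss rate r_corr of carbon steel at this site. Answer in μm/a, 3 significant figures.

carbon steel: temperature factor f = +0.150·(-2.4) = -0.3600
  SO₂ term: 1.77·71.7^0.52·exp(0.02·64-0.3600) = 40.96
  Sd branch = 0.102·Sd^0.62·e^(0.033·RH+0.04·T) = 36.87 μm/a
  r_corr = 40.96 + 36.87 = 77.83 μm/a

r_corr = 77.8 μm/a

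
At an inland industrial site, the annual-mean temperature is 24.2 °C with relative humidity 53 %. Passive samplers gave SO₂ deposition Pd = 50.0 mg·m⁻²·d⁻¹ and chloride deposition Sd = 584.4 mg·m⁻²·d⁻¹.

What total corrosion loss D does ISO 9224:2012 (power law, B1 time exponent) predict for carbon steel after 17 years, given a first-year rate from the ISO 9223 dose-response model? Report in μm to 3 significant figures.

D(17) = 433 μm

carbon steel: T>10 °C ⇒ hinge -0.054·(24.2−10) = -0.7668
  SO₂ term: 1.77·50.0^0.52·exp(0.02·53-0.7668) = 18.15
  Sd branch = 0.102·Sd^0.62·e^(0.033·RH+0.04·T) = 80.16 μm/a
  sum: 18.15 + 80.16 → r_corr = 98.3 μm/a
Long-term exponent b (ISO 9224 Table 2, B1) = 0.523
  D(17) = 98.3 × 17^0.523 = 98.3 × 4.401 = 432.6 μm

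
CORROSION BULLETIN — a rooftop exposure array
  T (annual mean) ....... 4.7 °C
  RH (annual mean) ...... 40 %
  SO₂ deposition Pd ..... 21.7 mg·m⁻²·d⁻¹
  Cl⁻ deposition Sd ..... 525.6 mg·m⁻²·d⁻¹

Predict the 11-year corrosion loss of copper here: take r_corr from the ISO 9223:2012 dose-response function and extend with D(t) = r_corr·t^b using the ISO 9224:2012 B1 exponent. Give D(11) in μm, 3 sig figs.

copper: f(T) = +0.126·(T−10) [T≤10 °C] = -0.6678
  SO₂ term: 0.0053·21.7^0.26·exp(0.059·40-0.6678) = 0.06407
  Cl⁻ term: 0.01025·525.6^0.27·exp(0.036·40+0.049·4.7) = 0.2956
  sum: 0.06407 + 0.2956 → r_corr = 0.3597 μm/a
Power-law: D(11) = r_corr · 11^0.667
  D(11) = 0.3597 × 11^0.667 = 0.3597 × 4.95 = 1.78 μm

D(11) = 1.78 μm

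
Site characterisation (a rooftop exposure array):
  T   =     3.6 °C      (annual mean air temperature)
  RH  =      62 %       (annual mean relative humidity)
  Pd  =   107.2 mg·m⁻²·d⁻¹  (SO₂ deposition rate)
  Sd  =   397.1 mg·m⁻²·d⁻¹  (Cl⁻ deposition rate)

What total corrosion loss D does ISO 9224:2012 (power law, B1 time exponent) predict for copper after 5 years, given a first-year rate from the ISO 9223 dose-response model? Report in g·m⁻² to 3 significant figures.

copper: f(T) = +0.126·(T−10) [T≤10 °C] = -0.8064
  Pd branch = 0.0053·Pd^0.26·e^(0.059·RH+f) = 0.3094 μm/a
  Sd branch = 0.01025·Sd^0.27·e^(0.036·RH+0.049·T) = 0.5733 μm/a
  r_corr = 0.3094 + 0.5733 = 0.8827 μm/a
ISO 9224: D(t) = r_corr · t^b with b = 0.667 (copper, B1)
  D(5) = 0.8827 × 5^0.667 = 0.8827 × 2.926 = 2.582 μm
  Mass loss = 2.582 μm × 8.96 g/cm³ = 23.14 g·m⁻²

D(5) = 23.1 g·m⁻²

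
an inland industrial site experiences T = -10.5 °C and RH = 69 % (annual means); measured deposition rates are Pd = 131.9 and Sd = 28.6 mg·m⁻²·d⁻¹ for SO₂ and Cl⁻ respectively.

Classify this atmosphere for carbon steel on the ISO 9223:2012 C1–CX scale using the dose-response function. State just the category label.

C2

carbon steel: temperature factor f = +0.150·(-20.5) = -3.0750
  sulphur-dioxide contribution → 4.115 μm/a
  chloride contribution → 5.224 μm/a
  ⇒ r_corr(carbon steel) = 9.339 μm/a
ISO 9223 Table 2 (carbon steel): 1.3 < 9.34 ≤ 25 μm/a ⇒ C2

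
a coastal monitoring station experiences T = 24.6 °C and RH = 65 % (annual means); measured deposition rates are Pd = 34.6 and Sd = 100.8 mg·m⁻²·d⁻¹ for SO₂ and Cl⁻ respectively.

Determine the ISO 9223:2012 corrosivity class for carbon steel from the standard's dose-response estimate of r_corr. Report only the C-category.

carbon steel: T>10 °C ⇒ hinge -0.054·(24.6−10) = -0.7884
  sulphur-dioxide contribution → 18.64 μm/a
  chloride contribution → 40.71 μm/a
  total first-year rate 59.35 μm/a
ISO 9223 Table 2 (carbon steel): 50 < 59.3 ≤ 80 μm/a ⇒ C4

C4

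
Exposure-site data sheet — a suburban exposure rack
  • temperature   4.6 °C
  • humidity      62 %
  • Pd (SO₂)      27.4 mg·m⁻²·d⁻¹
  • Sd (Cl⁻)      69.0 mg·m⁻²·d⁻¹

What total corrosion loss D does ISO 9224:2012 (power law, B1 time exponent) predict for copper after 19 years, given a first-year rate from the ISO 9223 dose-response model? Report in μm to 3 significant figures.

D(19) = 4.43 μm

copper: f(T) = +0.126·(T−10) [T≤10 °C] = -0.6804
  Pd branch = 0.0053·Pd^0.26·e^(0.059·RH+f) = 0.2462 μm/a
  Sd branch = 0.01025·Sd^0.27·e^(0.036·RH+0.049·T) = 0.3754 μm/a
  r_corr = 0.2462 + 0.3754 = 0.6215 μm/a
Power-law: D(19) = r_corr · 19^0.667
  D(19) = 0.6215 × 19^0.667 = 0.6215 × 7.127 = 4.43 μm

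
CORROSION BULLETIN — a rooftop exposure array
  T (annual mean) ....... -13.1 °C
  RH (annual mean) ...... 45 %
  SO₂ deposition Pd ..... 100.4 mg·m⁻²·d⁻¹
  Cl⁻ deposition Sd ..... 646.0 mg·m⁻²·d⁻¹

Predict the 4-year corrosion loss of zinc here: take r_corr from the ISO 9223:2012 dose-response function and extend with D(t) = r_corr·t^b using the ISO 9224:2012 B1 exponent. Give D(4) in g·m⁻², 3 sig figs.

zinc: T≤10 °C ⇒ hinge +0.038·(-13.1−10) = -0.8778
  sulphur-dioxide contribution → 0.3229 μm/a
  chloride contribution → 0.3293 μm/a
  total first-year rate 0.6523 μm/a
Power-law: D(4) = r_corr · 4^0.813
  D(4) = 0.6523 × 4^0.813 = 0.6523 × 3.087 = 2.013 μm
  Mass loss = 2.013 μm × 7.14 g/cm³ = 14.37 g·m⁻²

D(4) = 14.4 g·m⁻²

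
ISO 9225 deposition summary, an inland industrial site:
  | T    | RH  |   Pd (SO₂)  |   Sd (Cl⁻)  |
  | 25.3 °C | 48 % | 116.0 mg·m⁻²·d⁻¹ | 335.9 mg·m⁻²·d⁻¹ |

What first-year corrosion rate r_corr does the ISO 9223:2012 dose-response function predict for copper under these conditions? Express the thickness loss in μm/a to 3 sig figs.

copper: T>10 °C ⇒ hinge -0.080·(25.3−10) = -1.2240
  Pd branch = 0.0053·Pd^0.26·e^(0.059·RH+f) = 0.09107 μm/a
  Sd branch = 0.01025·Sd^0.27·e^(0.036·RH+0.049·T) = 0.9586 μm/a
  sum: 0.09107 + 0.9586 → r_corr = 1.05 μm/a

r_corr = 1.05 μm/a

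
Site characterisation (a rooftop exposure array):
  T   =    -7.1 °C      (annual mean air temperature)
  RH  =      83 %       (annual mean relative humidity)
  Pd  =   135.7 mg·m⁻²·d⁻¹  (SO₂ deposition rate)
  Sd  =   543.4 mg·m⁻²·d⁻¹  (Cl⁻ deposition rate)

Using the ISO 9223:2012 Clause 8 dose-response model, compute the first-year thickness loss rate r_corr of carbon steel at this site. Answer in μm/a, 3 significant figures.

r_corr = 68.2 μm/a

carbon steel: f(T) = +0.150·(T−10) [T≤10 °C] = -2.5650
  sulphur-dioxide contribution → 9.202 μm/a
  chloride contribution → 58.96 μm/a
  ⇒ r_corr(carbon steel) = 68.16 μm/a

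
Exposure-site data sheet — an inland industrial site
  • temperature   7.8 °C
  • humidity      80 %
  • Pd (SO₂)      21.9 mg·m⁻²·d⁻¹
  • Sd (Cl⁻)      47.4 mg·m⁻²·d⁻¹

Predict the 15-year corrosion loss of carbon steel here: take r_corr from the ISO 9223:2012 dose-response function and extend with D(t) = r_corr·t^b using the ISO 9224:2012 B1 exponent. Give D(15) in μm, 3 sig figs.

D(15) = 217 μm

carbon steel: f(T) = +0.150·(T−10) [T≤10 °C] = -0.3300
  Pd branch = 1.77·Pd^0.52·e^(0.02·RH+f) = 31.37 μm/a
  Cl⁻ term: 0.102·47.4^0.62·exp(0.033·80+0.04·7.8) = 21.36
  sum: 31.37 + 21.36 → r_corr = 52.73 μm/a
Long-term exponent b (ISO 9224 Table 2, B1) = 0.523
  D(15) = 52.73 × 15^0.523 = 52.73 × 4.122 = 217.4 μm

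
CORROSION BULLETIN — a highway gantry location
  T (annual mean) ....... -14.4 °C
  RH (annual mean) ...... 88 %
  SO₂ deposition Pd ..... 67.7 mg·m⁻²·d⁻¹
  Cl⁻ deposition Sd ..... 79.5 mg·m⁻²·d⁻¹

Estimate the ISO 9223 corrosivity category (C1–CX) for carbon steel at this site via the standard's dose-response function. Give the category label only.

C2

carbon steel: temperature factor f = +0.150·(-24.4) = -3.6600
  sulphur-dioxide contribution → 2.37 μm/a
  chloride contribution → 15.77 μm/a
  ⇒ r_corr(carbon steel) = 18.14 μm/a
Category bounds: 1.3…25 μm/a bracket r_corr ⇒ C2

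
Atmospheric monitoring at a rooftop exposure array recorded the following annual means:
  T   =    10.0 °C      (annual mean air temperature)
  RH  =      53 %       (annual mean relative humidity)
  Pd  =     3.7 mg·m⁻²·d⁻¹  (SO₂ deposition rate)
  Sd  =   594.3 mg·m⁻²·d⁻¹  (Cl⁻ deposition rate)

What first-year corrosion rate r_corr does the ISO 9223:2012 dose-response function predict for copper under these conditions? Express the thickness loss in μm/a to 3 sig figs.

r_corr = 0.802 μm/a

copper: temperature factor f = +0.126·(0.0) = +0.0000
  Pd branch = 0.0053·Pd^0.26·e^(0.059·RH+f) = 0.1698 μm/a
  Cl⁻ term: 0.01025·594.3^0.27·exp(0.036·53+0.049·10.0) = 0.6326
  r_corr = 0.1698 + 0.6326 = 0.8025 μm/a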